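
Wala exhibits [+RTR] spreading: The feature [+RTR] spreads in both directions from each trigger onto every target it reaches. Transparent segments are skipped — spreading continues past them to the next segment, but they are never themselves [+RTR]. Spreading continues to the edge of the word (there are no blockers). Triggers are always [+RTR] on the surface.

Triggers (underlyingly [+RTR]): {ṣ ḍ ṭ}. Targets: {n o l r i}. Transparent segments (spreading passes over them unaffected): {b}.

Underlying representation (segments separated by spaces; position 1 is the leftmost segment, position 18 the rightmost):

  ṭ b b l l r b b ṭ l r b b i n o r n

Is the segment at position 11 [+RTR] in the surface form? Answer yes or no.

From /ṭ/ at 1 rightward: 2 /b/ transparent; 3 /b/ transparent; 4 /l/ → [+RTR]; 5 /l/ → [+RTR]; 6 /r/ → [+RTR]; 7 /b/ transparent; 8 /b/ transparent; 9 /ṭ/ is itself a trigger — this domain ends here.
From /ṭ/ at 1 leftward: word edge.
From /ṭ/ at 9 rightward: 10 /l/ → [+RTR]; 11 /r/ → [+RTR]; 12 /b/ transparent; 13 /b/ transparent; 14 /i/ → [+RTR]; 15 /n/ → [+RTR]; 16 /o/ → [+RTR]; 17 /r/ → [+RTR]; 18 /n/ → [+RTR]; word edge.
From /ṭ/ at 9 leftward: 8 /b/ transparent; 7 /b/ transparent; 6 /r/ → [+RTR]; 5 /l/ → [+RTR]; 4 /l/ → [+RTR]; 3 /b/ transparent; 2 /b/ transparent; 1 /ṭ/ is itself a trigger — this domain ends here.
[+RTR] positions on the surface: 1 4 5 6 9 10 11 14 15 16 17 18.

yes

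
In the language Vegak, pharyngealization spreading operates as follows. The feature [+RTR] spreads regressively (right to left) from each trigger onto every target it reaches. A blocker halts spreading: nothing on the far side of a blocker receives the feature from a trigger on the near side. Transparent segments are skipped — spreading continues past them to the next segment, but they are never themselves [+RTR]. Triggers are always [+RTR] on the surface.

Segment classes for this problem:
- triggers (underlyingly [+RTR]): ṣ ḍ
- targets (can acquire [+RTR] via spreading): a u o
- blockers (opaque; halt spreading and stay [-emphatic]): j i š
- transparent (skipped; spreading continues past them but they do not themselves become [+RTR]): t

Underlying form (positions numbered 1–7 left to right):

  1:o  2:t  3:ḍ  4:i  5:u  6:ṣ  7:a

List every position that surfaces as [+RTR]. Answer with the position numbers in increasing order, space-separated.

1 3 5 6

From /ḍ/ at 3 leftward: 2 /t/ transparent; 1 /o/ → [+RTR]; word edge.
From /ṣ/ at 6 leftward: 5 /u/ → [+RTR]; 4 /i/ blocks.
Target with no active source: position 7 stays [-emphatic].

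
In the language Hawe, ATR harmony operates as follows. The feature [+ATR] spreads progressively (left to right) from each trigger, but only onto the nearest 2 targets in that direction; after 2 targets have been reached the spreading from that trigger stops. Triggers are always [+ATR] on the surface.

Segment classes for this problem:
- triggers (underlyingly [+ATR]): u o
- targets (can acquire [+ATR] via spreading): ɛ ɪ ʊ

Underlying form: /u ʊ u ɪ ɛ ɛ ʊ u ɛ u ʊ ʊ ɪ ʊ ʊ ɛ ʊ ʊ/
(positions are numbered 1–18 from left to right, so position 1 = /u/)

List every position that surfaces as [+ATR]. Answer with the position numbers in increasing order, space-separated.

1 2 3 4 5 8 9 10 11 12

From /u/ at 1 rightward: 2 /ʊ/ → [+ATR]; 3 /u/ is itself a trigger — this domain ends here.
From /u/ at 3 rightward: 4 /ɪ/ → [+ATR]; 5 /ɛ/ → [+ATR]; bound reached.
From /u/ at 8 rightward: 9 /ɛ/ → [+ATR]; 10 /u/ is itself a trigger — this domain ends here.
From /u/ at 10 rightward: 11 /ʊ/ → [+ATR]; 12 /ʊ/ → [+ATR]; bound reached.
Targets with no active source: positions 6 7 13 14 15 16 17 18 stay [-ATR].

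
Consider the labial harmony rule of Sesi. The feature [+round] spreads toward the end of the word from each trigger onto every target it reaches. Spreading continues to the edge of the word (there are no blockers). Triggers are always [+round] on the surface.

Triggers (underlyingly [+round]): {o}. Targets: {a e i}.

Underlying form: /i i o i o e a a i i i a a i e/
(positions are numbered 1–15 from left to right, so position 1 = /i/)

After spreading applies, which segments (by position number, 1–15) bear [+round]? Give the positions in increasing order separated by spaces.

From /o/ at 3 rightward: 4 /i/ → [+round]; 5 /o/ is itself a trigger — this domain ends here.
From /o/ at 5 rightward: 6 /e/ → [+round]; 7 /a/ → [+round]; 8 /a/ → [+round]; 9 /i/ → [+round]; 10 /i/ → [+round]; 11 /i/ → [+round]; 12 /a/ → [+round]; 13 /a/ → [+round]; 14 /i/ → [+round]; 15 /e/ → [+round]; word edge.
Targets with no active source: positions 1 2 stay [-round].

3 4 5 6 7 8 9 10 11 12 13 14 15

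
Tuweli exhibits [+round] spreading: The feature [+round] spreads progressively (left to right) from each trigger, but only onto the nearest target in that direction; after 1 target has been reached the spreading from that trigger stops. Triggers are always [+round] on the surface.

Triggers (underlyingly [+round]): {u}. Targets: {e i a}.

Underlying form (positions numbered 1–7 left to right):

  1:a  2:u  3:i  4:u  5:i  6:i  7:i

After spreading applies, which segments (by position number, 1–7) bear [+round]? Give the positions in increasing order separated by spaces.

From /u/ at 2 rightward: 3 /i/ → [+round]; bound reached.
From /u/ at 4 rightward: 5 /i/ → [+round]; bound reached.
Targets with no active source: positions 1 6 7 stay [-round].

2 3 4 5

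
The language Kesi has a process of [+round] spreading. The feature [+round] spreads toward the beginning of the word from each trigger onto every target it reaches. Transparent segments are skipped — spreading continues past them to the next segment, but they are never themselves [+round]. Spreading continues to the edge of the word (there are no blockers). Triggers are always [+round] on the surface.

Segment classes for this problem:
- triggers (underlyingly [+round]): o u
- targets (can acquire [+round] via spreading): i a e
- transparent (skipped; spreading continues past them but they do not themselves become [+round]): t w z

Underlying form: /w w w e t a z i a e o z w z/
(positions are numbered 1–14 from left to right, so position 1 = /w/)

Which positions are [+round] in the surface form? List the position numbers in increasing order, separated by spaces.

From /o/ at 11 leftward: 10 /e/ → [+round]; 9 /a/ → [+round]; 8 /i/ → [+round]; 7 /z/ transparent; 6 /a/ → [+round]; 5 /t/ transparent; 4 /e/ → [+round]; 3 /w/ transparent; 2 /w/ transparent; 1 /w/ transparent; word edge.

4 6 8 9 10 11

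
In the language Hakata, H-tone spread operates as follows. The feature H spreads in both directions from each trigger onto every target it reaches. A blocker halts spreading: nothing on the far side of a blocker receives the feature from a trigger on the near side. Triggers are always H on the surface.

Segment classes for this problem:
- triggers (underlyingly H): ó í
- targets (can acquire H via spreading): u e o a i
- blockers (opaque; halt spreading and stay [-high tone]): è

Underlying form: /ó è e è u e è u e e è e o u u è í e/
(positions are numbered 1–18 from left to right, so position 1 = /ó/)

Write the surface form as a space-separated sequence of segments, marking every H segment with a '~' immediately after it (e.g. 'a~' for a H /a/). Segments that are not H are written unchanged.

From /ó/ at 1 rightward: 2 /è/ blocks.
From /ó/ at 1 leftward: word edge.
From /í/ at 17 rightward: 18 /e/ → H; word edge.
From /í/ at 17 leftward: 16 /è/ blocks.
Targets with no active source: positions 3 5 6 8 9 10 12 13 14 15 stay [-high tone].
H positions on the surface: 1 17 18.

ó~ è e è u e è u e e è e o u u è í~ e~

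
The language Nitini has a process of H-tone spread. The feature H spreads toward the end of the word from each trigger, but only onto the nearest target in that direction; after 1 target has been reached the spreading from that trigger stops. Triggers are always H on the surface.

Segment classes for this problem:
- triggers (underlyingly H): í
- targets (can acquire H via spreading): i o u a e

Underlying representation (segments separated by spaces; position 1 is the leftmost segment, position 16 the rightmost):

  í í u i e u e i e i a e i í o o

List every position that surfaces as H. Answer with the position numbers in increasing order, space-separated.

From /í/ at 1 rightward: 2 /í/ is itself a trigger — this domain ends here.
From /í/ at 2 rightward: 3 /u/ → H; bound reached.
From /í/ at 14 rightward: 15 /o/ → H; bound reached.
Targets with no active source: positions 4 5 6 7 8 9 10 11 12 13 16 stay [-high tone].

1 2 3 14 15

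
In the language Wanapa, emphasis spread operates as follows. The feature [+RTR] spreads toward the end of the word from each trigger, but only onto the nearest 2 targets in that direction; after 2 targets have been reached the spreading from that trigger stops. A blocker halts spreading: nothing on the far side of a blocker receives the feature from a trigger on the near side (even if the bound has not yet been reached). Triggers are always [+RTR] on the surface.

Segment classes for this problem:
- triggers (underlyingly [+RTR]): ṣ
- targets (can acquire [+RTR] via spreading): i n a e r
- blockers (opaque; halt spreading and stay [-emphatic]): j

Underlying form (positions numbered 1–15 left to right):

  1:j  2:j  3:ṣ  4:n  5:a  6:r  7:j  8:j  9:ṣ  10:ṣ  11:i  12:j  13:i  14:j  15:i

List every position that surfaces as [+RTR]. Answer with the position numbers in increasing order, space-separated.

From /ṣ/ at 3 rightward: 4 /n/ → [+RTR]; 5 /a/ → [+RTR]; bound reached.
From /ṣ/ at 9 rightward: 10 /ṣ/ is itself a trigger — this domain ends here.
From /ṣ/ at 10 rightward: 11 /i/ → [+RTR]; 12 /j/ blocks.
Targets with no active source: positions 6 13 15 stay [-emphatic].

3 4 5 9 10 11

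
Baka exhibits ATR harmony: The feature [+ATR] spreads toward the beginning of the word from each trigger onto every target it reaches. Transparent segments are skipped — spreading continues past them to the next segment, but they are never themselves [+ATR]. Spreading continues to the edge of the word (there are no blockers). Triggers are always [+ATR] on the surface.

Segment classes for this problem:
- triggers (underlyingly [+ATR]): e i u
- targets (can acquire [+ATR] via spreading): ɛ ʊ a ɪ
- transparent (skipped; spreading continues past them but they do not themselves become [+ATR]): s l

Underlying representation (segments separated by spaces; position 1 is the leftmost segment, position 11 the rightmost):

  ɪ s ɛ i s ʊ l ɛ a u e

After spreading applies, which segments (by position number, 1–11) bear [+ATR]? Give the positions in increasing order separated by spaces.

1 3 4 6 8 9 10 11

From /i/ at 4 leftward: 3 /ɛ/ → [+ATR]; 2 /s/ transparent; 1 /ɪ/ → [+ATR]; word edge.
From /u/ at 10 leftward: 9 /a/ → [+ATR]; 8 /ɛ/ → [+ATR]; 7 /l/ transparent; 6 /ʊ/ → [+ATR]; 5 /s/ transparent; 4 /i/ is itself a trigger — this domain ends here.
From /e/ at 11 leftward: 10 /u/ is itself a trigger — this domain ends here.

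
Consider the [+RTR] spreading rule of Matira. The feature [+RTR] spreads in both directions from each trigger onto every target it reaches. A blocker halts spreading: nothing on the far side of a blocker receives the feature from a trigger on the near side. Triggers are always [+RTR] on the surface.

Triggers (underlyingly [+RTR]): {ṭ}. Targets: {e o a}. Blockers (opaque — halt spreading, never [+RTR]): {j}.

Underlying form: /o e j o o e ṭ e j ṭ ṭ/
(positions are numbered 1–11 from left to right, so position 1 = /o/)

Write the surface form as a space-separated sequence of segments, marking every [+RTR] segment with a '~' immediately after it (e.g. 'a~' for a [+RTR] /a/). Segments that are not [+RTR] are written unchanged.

o e j o~ o~ e~ ṭ~ e~ j ṭ~ ṭ~

From /ṭ/ at 7 rightward: 8 /e/ → [+RTR]; 9 /j/ blocks.
From /ṭ/ at 7 leftward: 6 /e/ → [+RTR]; 5 /o/ → [+RTR]; 4 /o/ → [+RTR]; 3 /j/ blocks.
From /ṭ/ at 10 rightward: 11 /ṭ/ is itself a trigger — this domain ends here.
From /ṭ/ at 10 leftward: 9 /j/ blocks.
From /ṭ/ at 11 rightward: word edge.
From /ṭ/ at 11 leftward: 10 /ṭ/ is itself a trigger — this domain ends here.
Targets with no active source: positions 1 2 stay [-emphatic].
[+RTR] positions on the surface: 4 5 6 7 8 10 11.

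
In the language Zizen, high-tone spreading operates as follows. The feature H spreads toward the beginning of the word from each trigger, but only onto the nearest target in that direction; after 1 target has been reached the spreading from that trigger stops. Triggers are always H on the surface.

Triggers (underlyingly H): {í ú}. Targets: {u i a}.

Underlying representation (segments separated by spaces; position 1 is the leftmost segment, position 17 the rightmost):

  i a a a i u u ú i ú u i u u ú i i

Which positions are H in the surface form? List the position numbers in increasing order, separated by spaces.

From /ú/ at 8 leftward: 7 /u/ → H; bound reached.
From /ú/ at 10 leftward: 9 /i/ → H; bound reached.
From /ú/ at 15 leftward: 14 /u/ → H; bound reached.
Targets with no active source: positions 1 2 3 4 5 6 11 12 13 16 17 stay [-high tone].

7 8 9 10 14 15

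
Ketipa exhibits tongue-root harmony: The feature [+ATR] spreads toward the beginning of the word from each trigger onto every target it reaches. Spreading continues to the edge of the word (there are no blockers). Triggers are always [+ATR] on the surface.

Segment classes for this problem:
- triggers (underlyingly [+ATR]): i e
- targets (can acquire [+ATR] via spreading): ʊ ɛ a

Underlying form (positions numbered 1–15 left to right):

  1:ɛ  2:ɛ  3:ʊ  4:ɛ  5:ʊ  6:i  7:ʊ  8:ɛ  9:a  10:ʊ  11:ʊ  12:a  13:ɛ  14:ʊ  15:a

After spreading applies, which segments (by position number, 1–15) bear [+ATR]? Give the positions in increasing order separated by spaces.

From /i/ at 6 leftward: 5 /ʊ/ → [+ATR]; 4 /ɛ/ → [+ATR]; 3 /ʊ/ → [+ATR]; 2 /ɛ/ → [+ATR]; 1 /ɛ/ → [+ATR]; word edge.
Targets with no active source: positions 7 8 9 10 11 12 13 14 15 stay [-ATR].

1 2 3 4 5 6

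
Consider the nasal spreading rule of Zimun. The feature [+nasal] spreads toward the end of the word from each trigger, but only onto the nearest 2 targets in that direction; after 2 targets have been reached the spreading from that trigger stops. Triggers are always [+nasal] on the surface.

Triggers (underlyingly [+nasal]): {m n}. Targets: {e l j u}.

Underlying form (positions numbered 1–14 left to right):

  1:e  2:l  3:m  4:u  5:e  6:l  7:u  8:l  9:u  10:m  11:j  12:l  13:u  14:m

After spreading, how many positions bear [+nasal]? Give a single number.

From /m/ at 3 rightward: 4 /u/ → [+nasal]; 5 /e/ → [+nasal]; bound reached.
From /m/ at 10 rightward: 11 /j/ → [+nasal]; 12 /l/ → [+nasal]; bound reached.
From /m/ at 14 rightward: word edge.
Targets with no active source: positions 1 2 6 7 8 9 13 stay [-nasal].
[+nasal] positions on the surface: 3 4 5 10 11 12 14.

7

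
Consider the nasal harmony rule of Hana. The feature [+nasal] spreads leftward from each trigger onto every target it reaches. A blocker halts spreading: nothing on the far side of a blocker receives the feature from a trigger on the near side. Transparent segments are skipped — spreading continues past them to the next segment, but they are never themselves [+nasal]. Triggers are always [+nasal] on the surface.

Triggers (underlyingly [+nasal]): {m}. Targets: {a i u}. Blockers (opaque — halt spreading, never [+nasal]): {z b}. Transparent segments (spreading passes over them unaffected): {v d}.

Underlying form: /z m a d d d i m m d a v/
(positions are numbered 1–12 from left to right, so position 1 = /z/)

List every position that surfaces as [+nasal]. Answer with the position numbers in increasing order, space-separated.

From /m/ at 2 leftward: 1 /z/ blocks.
From /m/ at 8 leftward: 7 /i/ → [+nasal]; 6 /d/ transparent; 5 /d/ transparent; 4 /d/ transparent; 3 /a/ → [+nasal]; 2 /m/ is itself a trigger — this domain ends here.
From /m/ at 9 leftward: 8 /m/ is itself a trigger — this domain ends here.
Target with no active source: position 11 stays [-nasal].

2 3 7 8 9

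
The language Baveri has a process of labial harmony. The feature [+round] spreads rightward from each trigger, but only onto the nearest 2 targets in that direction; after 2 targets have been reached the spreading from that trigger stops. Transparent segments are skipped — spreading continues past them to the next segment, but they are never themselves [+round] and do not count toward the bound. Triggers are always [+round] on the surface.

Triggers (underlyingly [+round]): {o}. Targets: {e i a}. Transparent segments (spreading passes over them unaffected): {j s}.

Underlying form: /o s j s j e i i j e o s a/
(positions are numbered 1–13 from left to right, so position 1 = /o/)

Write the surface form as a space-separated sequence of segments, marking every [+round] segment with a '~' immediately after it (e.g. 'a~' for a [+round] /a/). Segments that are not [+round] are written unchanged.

From /o/ at 1 rightward: 2 /s/ transparent; 3 /j/ transparent; 4 /s/ transparent; 5 /j/ transparent; 6 /e/ → [+round]; 7 /i/ → [+round]; bound reached.
From /o/ at 11 rightward: 12 /s/ transparent; 13 /a/ → [+round]; word edge.
Targets with no active source: positions 8 10 stay [-round].
[+round] positions on the surface: 1 6 7 11 13.

o~ s j s j e~ i~ i j e o~ s a~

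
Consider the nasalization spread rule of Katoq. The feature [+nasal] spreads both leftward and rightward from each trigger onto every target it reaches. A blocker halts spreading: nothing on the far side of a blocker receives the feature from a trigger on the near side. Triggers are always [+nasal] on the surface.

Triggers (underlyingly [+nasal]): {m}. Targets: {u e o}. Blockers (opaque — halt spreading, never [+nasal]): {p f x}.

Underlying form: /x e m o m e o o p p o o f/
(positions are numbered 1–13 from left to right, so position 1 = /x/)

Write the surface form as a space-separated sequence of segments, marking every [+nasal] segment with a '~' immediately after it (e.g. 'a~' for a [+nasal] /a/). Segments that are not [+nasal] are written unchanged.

From /m/ at 3 rightward: 4 /o/ → [+nasal]; 5 /m/ is itself a trigger — this domain ends here.
From /m/ at 3 leftward: 2 /e/ → [+nasal]; 1 /x/ blocks.
From /m/ at 5 rightward: 6 /e/ → [+nasal]; 7 /o/ → [+nasal]; 8 /o/ → [+nasal]; 9 /p/ blocks.
From /m/ at 5 leftward: 4 /o/ → [+nasal]; 3 /m/ is itself a trigger — this domain ends here.
Targets with no active source: positions 11 12 stay [-nasal].
[+nasal] positions on the surface: 2 3 4 5 6 7 8.

x e~ m~ o~ m~ e~ o~ o~ p p o o f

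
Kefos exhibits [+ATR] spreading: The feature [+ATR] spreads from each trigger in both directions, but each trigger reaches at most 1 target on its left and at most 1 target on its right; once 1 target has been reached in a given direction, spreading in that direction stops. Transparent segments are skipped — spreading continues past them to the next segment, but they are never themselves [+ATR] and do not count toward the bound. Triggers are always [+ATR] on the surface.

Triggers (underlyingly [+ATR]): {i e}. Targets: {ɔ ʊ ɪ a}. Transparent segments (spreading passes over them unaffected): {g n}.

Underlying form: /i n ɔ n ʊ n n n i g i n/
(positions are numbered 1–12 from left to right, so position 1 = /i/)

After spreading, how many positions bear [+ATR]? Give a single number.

5

From /i/ at 1 rightward: 2 /n/ transparent; 3 /ɔ/ → [+ATR]; bound reached.
From /i/ at 1 leftward: word edge.
From /i/ at 9 rightward: 10 /g/ transparent; 11 /i/ is itself a trigger — this domain ends here.
From /i/ at 9 leftward: 8 /n/ transparent; 7 /n/ transparent; 6 /n/ transparent; 5 /ʊ/ → [+ATR]; bound reached.
From /i/ at 11 rightward: 12 /n/ transparent; word edge.
From /i/ at 11 leftward: 10 /g/ transparent; 9 /i/ is itself a trigger — this domain ends here.
[+ATR] positions on the surface: 1 3 5 9 11.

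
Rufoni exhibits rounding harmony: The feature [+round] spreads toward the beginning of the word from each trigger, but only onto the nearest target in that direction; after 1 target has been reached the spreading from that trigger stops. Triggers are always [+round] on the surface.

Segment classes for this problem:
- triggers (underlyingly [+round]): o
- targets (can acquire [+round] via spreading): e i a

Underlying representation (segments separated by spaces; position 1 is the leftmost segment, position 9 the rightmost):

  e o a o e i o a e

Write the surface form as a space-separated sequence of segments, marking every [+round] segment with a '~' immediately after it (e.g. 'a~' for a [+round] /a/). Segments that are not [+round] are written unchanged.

From /o/ at 2 leftward: 1 /e/ → [+round]; bound reached.
From /o/ at 4 leftward: 3 /a/ → [+round]; bound reached.
From /o/ at 7 leftward: 6 /i/ → [+round]; bound reached.
Targets with no active source: positions 5 8 9 stay [-round].
[+round] positions on the surface: 1 2 3 4 6 7.

e~ o~ a~ o~ e i~ o~ a e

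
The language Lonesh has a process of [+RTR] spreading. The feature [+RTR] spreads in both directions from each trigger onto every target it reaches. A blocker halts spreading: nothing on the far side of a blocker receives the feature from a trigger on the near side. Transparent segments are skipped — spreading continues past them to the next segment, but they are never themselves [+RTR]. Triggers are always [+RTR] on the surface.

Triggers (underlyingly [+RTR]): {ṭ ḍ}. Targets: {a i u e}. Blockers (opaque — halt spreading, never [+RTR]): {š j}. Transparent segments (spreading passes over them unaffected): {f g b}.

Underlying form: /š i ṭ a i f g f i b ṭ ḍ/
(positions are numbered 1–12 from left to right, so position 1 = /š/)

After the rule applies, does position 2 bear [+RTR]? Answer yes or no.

From /ṭ/ at 3 rightward: 4 /a/ → [+RTR]; 5 /i/ → [+RTR]; 6 /f/ transparent; 7 /g/ transparent; 8 /f/ transparent; 9 /i/ → [+RTR]; 10 /b/ transparent; 11 /ṭ/ is itself a trigger — this domain ends here.
From /ṭ/ at 3 leftward: 2 /i/ → [+RTR]; 1 /š/ blocks.
From /ṭ/ at 11 rightward: 12 /ḍ/ is itself a trigger — this domain ends here.
From /ṭ/ at 11 leftward: 10 /b/ transparent; 9 /i/ → [+RTR]; 8 /f/ transparent; 7 /g/ transparent; 6 /f/ transparent; 5 /i/ → [+RTR]; 4 /a/ → [+RTR]; 3 /ṭ/ is itself a trigger — this domain ends here.
From /ḍ/ at 12 rightward: word edge.
From /ḍ/ at 12 leftward: 11 /ṭ/ is itself a trigger — this domain ends here.
[+RTR] positions on the surface: 2 3 4 5 9 11 12.

yes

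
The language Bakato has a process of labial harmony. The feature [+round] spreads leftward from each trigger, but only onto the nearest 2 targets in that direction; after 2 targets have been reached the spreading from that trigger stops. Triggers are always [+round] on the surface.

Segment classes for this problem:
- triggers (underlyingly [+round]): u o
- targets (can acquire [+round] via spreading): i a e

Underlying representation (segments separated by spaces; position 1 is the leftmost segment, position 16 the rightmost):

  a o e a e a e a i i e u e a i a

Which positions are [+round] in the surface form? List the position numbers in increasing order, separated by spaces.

1 2 10 11 12

From /o/ at 2 leftward: 1 /a/ → [+round]; word edge.
From /u/ at 12 leftward: 11 /e/ → [+round]; 10 /i/ → [+round]; bound reached.
Targets with no active source: positions 3 4 5 6 7 8 9 13 14 15 16 stay [-round].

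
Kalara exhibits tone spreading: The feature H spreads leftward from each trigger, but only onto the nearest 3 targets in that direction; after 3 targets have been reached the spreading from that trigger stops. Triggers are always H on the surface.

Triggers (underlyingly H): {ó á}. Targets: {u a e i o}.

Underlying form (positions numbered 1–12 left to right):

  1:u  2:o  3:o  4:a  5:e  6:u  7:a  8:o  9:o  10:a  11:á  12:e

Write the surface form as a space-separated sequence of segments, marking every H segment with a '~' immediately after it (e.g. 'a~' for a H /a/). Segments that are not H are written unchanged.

From /á/ at 11 leftward: 10 /a/ → H; 9 /o/ → H; 8 /o/ → H; bound reached.
Targets with no active source: positions 1 2 3 4 5 6 7 12 stay [-high tone].
H positions on the surface: 8 9 10 11.

u o o a e u a o~ o~ a~ á~ e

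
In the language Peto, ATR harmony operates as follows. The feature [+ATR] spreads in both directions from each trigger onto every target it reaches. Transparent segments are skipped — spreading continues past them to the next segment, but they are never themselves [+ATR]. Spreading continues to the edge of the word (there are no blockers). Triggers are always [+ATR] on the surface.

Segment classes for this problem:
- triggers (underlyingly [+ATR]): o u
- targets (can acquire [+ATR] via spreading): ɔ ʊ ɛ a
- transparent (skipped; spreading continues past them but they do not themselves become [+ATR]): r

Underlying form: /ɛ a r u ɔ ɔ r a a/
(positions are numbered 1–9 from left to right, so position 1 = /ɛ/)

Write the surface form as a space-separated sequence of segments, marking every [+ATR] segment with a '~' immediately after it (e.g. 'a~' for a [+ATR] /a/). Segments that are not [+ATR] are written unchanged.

ɛ~ a~ r u~ ɔ~ ɔ~ r a~ a~

From /u/ at 4 rightward: 5 /ɔ/ → [+ATR]; 6 /ɔ/ → [+ATR]; 7 /r/ transparent; 8 /a/ → [+ATR]; 9 /a/ → [+ATR]; word edge.
From /u/ at 4 leftward: 3 /r/ transparent; 2 /a/ → [+ATR]; 1 /ɛ/ → [+ATR]; word edge.
[+ATR] positions on the surface: 1 2 4 5 6 8 9.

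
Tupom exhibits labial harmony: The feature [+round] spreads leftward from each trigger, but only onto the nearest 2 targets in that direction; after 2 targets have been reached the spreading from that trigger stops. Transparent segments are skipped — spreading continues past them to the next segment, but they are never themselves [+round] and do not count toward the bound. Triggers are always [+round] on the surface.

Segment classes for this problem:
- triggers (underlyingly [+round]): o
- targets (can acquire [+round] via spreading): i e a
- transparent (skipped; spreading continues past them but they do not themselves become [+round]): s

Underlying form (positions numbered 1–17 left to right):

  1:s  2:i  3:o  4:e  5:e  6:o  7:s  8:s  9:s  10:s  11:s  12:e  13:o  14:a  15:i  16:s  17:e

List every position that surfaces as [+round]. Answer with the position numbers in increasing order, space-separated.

2 3 4 5 6 12 13

From /o/ at 3 leftward: 2 /i/ → [+round]; 1 /s/ transparent; word edge.
From /o/ at 6 leftward: 5 /e/ → [+round]; 4 /e/ → [+round]; bound reached.
From /o/ at 13 leftward: 12 /e/ → [+round]; 11 /s/ transparent; 10 /s/ transparent; 9 /s/ transparent; 8 /s/ transparent; 7 /s/ transparent; 6 /o/ is itself a trigger — this domain ends here.
Targets with no active source: positions 14 15 17 stay [-round].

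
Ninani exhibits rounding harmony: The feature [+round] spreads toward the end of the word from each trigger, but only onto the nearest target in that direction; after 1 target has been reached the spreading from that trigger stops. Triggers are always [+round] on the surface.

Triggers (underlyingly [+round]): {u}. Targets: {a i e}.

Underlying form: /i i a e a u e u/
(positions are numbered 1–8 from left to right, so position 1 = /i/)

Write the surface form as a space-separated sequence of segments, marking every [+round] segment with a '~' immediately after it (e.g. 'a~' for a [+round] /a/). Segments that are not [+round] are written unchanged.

i i a e a u~ e~ u~

From /u/ at 6 rightward: 7 /e/ → [+round]; bound reached.
From /u/ at 8 rightward: word edge.
Targets with no active source: positions 1 2 3 4 5 stay [-round].
[+round] positions on the surface: 6 7 8.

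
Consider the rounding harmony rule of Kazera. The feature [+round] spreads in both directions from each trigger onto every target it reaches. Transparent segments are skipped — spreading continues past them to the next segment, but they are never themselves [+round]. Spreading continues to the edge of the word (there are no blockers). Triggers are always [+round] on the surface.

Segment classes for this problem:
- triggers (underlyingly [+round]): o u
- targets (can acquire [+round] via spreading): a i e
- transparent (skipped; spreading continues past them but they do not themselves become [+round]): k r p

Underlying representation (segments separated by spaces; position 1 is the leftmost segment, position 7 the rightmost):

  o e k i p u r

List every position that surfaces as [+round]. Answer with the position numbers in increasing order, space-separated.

1 2 4 6

From /o/ at 1 rightward: 2 /e/ → [+round]; 3 /k/ transparent; 4 /i/ → [+round]; 5 /p/ transparent; 6 /u/ is itself a trigger — this domain ends here.
From /o/ at 1 leftward: word edge.
From /u/ at 6 rightward: 7 /r/ transparent; word edge.
From /u/ at 6 leftward: 5 /p/ transparent; 4 /i/ → [+round]; 3 /k/ transparent; 2 /e/ → [+round]; 1 /o/ is itself a trigger — this domain ends here.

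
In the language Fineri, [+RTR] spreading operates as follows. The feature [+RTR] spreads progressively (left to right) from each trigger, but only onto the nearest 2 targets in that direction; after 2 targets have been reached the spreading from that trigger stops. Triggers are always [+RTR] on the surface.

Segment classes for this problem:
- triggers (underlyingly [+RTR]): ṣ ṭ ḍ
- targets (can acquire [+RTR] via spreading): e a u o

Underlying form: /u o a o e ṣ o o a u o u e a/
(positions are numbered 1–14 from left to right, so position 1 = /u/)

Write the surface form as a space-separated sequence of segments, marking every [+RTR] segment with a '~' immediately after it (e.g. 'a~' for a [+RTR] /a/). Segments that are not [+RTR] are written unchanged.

u o a o e ṣ~ o~ o~ a u o u e a

From /ṣ/ at 6 rightward: 7 /o/ → [+RTR]; 8 /o/ → [+RTR]; bound reached.
Targets with no active source: positions 1 2 3 4 5 9 10 11 12 13 14 stay [-emphatic].
[+RTR] positions on the surface: 6 7 8.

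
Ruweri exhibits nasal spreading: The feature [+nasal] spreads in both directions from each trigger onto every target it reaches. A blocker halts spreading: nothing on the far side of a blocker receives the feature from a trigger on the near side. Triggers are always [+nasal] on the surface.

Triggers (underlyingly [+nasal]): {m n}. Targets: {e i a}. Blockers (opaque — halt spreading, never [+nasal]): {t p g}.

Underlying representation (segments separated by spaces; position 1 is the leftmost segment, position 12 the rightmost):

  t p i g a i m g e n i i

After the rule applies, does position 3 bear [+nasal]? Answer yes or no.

no

From /m/ at 7 rightward: 8 /g/ blocks.
From /m/ at 7 leftward: 6 /i/ → [+nasal]; 5 /a/ → [+nasal]; 4 /g/ blocks.
From /n/ at 10 rightward: 11 /i/ → [+nasal]; 12 /i/ → [+nasal]; word edge.
From /n/ at 10 leftward: 9 /e/ → [+nasal]; 8 /g/ blocks.
Target with no active source: position 3 stays [-nasal].
[+nasal] positions on the surface: 5 6 7 9 10 11 12.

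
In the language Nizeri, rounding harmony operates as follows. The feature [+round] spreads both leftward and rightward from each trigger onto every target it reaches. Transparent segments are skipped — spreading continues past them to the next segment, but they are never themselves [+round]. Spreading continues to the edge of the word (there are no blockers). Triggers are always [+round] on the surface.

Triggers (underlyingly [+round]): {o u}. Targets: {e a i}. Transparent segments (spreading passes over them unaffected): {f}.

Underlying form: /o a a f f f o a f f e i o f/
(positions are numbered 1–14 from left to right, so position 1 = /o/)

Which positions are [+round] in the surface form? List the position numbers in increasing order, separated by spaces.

From /o/ at 1 rightward: 2 /a/ → [+round]; 3 /a/ → [+round]; 4 /f/ transparent; 5 /f/ transparent; 6 /f/ transparent; 7 /o/ is itself a trigger — this domain ends here.
From /o/ at 1 leftward: word edge.
From /o/ at 7 rightward: 8 /a/ → [+round]; 9 /f/ transparent; 10 /f/ transparent; 11 /e/ → [+round]; 12 /i/ → [+round]; 13 /o/ is itself a trigger — this domain ends here.
From /o/ at 7 leftward: 6 /f/ transparent; 5 /f/ transparent; 4 /f/ transparent; 3 /a/ → [+round]; 2 /a/ → [+round]; 1 /o/ is itself a trigger — this domain ends here.
From /o/ at 13 rightward: 14 /f/ transparent; word edge.
From /o/ at 13 leftward: 12 /i/ → [+round]; 11 /e/ → [+round]; 10 /f/ transparent; 9 /f/ transparent; 8 /a/ → [+round]; 7 /o/ is itself a trigger — this domain ends here.

1 2 3 7 8 11 12 13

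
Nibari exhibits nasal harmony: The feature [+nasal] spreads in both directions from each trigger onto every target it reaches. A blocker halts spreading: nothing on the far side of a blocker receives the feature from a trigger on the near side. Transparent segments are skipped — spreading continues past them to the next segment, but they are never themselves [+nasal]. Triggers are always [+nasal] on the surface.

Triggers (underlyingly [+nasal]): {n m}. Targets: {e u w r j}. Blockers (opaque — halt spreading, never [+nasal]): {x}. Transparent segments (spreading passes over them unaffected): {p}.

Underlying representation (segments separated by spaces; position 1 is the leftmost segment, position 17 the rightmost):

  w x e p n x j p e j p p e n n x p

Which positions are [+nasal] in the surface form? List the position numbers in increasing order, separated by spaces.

From /n/ at 5 rightward: 6 /x/ blocks.
From /n/ at 5 leftward: 4 /p/ transparent; 3 /e/ → [+nasal]; 2 /x/ blocks.
From /n/ at 14 rightward: 15 /n/ is itself a trigger — this domain ends here.
From /n/ at 14 leftward: 13 /e/ → [+nasal]; 12 /p/ transparent; 11 /p/ transparent; 10 /j/ → [+nasal]; 9 /e/ → [+nasal]; 8 /p/ transparent; 7 /j/ → [+nasal]; 6 /x/ blocks.
From /n/ at 15 rightward: 16 /x/ blocks.
From /n/ at 15 leftward: 14 /n/ is itself a trigger — this domain ends here.
Target with no active source: position 1 stays [-nasal].

3 5 7 9 10 13 14 15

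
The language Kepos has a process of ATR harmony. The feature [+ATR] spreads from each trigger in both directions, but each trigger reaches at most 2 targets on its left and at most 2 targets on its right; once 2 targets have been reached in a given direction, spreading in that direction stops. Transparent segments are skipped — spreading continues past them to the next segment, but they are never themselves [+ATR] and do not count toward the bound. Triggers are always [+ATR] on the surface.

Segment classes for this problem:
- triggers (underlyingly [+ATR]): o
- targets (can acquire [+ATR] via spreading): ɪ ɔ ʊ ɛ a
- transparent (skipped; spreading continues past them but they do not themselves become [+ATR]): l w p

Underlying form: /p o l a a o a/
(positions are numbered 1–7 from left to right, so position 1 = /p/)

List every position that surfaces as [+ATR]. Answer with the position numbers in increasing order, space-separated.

From /o/ at 2 rightward: 3 /l/ transparent; 4 /a/ → [+ATR]; 5 /a/ → [+ATR]; bound reached.
From /o/ at 2 leftward: 1 /p/ transparent; word edge.
From /o/ at 6 rightward: 7 /a/ → [+ATR]; word edge.
From /o/ at 6 leftward: 5 /a/ → [+ATR]; 4 /a/ → [+ATR]; bound reached.

2 4 5 6 7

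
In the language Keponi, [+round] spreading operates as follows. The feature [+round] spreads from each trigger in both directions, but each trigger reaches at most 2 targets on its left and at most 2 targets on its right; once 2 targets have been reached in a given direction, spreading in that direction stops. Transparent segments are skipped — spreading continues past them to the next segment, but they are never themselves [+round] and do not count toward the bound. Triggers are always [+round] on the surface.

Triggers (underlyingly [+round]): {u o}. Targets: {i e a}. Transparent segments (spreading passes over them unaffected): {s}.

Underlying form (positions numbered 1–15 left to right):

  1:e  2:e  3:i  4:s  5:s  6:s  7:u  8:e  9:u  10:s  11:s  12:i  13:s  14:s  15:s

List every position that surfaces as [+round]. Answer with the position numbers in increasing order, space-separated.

From /u/ at 7 rightward: 8 /e/ → [+round]; 9 /u/ is itself a trigger — this domain ends here.
From /u/ at 7 leftward: 6 /s/ transparent; 5 /s/ transparent; 4 /s/ transparent; 3 /i/ → [+round]; 2 /e/ → [+round]; bound reached.
From /u/ at 9 rightward: 10 /s/ transparent; 11 /s/ transparent; 12 /i/ → [+round]; 13 /s/ transparent; 14 /s/ transparent; 15 /s/ transparent; word edge.
From /u/ at 9 leftward: 8 /e/ → [+round]; 7 /u/ is itself a trigger — this domain ends here.
Target with no active source: position 1 stays [-round].

2 3 7 8 9 12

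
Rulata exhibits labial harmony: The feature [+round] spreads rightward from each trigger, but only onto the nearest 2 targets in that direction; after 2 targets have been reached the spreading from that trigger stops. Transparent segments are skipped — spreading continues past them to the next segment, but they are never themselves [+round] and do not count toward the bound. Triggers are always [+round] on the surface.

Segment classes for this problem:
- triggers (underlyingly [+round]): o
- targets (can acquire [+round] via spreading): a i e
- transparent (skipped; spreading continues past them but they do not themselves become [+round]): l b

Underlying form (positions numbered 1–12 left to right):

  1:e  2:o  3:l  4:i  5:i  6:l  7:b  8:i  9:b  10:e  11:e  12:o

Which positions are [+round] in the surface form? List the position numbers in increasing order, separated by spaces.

From /o/ at 2 rightward: 3 /l/ transparent; 4 /i/ → [+round]; 5 /i/ → [+round]; bound reached.
From /o/ at 12 rightward: word edge.
Targets with no active source: positions 1 8 10 11 stay [-round].

2 4 5 12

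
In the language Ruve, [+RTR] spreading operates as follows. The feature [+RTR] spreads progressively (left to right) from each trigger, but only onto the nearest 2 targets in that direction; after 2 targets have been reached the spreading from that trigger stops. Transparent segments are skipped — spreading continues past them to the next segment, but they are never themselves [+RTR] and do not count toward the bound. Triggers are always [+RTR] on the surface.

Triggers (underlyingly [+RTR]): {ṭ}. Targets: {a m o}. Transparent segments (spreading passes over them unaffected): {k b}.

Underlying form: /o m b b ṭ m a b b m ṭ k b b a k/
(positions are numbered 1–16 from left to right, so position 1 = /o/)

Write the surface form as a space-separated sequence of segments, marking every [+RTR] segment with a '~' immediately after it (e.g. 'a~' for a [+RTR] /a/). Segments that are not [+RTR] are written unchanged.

From /ṭ/ at 5 rightward: 6 /m/ → [+RTR]; 7 /a/ → [+RTR]; bound reached.
From /ṭ/ at 11 rightward: 12 /k/ transparent; 13 /b/ transparent; 14 /b/ transparent; 15 /a/ → [+RTR]; 16 /k/ transparent; word edge.
Targets with no active source: positions 1 2 10 stay [-emphatic].
[+RTR] positions on the surface: 5 6 7 11 15.

o m b b ṭ~ m~ a~ b b m ṭ~ k b b a~ k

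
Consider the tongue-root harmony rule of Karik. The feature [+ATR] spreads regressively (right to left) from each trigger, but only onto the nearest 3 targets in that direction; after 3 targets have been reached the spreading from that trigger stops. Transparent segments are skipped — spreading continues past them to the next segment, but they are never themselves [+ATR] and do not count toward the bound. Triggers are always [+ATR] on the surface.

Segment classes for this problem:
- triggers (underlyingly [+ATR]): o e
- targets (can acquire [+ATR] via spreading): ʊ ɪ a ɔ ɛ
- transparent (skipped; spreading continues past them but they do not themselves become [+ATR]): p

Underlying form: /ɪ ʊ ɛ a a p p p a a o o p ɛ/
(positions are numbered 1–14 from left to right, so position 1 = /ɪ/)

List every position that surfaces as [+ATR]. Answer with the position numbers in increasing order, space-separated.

5 9 10 11 12

From /o/ at 11 leftward: 10 /a/ → [+ATR]; 9 /a/ → [+ATR]; 8 /p/ transparent; 7 /p/ transparent; 6 /p/ transparent; 5 /a/ → [+ATR]; bound reached.
From /o/ at 12 leftward: 11 /o/ is itself a trigger — this domain ends here.
Targets with no active source: positions 1 2 3 4 14 stay [-ATR].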